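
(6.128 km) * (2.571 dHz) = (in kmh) 5672. Check: 1 km = 1000 m, so 6.128 km = 6.128 * 1000 = 6128 m. 1 dHz = 0.1 Hz, so 2.571 dHz = 2.571 * 0.1 = 0.2571 Hz. Combine: 6128 m * 0.2571 Hz = 1575.5088 m/s. 1 kmh = 0.27777778 m/s, so 1575.5088 m/s = 1575.5088 / 0.27777778 = 5671.8317 kmh ≈ 5672 kmh (4 s.f.).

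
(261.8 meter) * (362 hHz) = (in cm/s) 9.477e+08. Check: 261.8 meter = 261.8 m. 1 hHz = 100 Hz, so 362 hHz = 362 * 100 = 36200 Hz. Combine: 261.8 m * 36200 Hz = 9477160 m/s. 1 cm/s = 0.01 m/s, so 9477160 m/s = 9477160 / 0.01 = 9.47716e+08 cm/s ≈ 9.477e+08 cm/s (4 s.f.).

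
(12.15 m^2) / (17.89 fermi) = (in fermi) 6.792e+29. Check: 12.15 m^2 is already in m^2. 1 fermi = 1e-15 m, so 17.89 fermi = 17.89 * 1e-15 = 1.789e-14 m. Combine: 12.15 m^2 / 1.789e-14 m = 6.7915036e+14 m. 1 fermi = 1e-15 m, so 6.7915036e+14 m = 6.7915036e+14 / 1e-15 = 6.7915036e+29 fermi ≈ 6.792e+29 fermi (4 s.f.).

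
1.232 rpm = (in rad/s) 0.129. Check: 1 rpm = 0.10471976 rad/s, so 1.232 rpm = 1.232 * 0.10471976 = 0.12901474 rad/s. Result: 0.12901474 rad/s ≈ 0.129 rad/s (4 s.f.).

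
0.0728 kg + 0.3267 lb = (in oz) 7.795. Check: 0.0728 kg is already in kg. 1 lb = 0.45359237 kg, so 0.3267 lb = 0.3267 * 0.45359237 = 0.14818863 kg. Sum: 0.0728 + 0.14818863 = 0.22098863 kg. 1 oz = 0.028349523 kg, so 0.22098863 kg = 0.22098863 / 0.028349523 = 7.7951444 oz ≈ 7.795 oz (4 s.f.).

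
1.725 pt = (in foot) 0.001997. Check: 1 pt = 0.00035277778 m, so 1.725 pt = 1.725 * 0.00035277778 = 0.00060854167 m. 1 foot = 0.3048 m, so 0.00060854167 m = 0.00060854167 / 0.3048 = 0.0019965278 foot ≈ 0.001997 foot (4 s.f.).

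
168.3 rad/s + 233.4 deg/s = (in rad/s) 172.4. Check: 168.3 rad/s is already in rad/s. 1 deg/s = 0.017453293 rad/s, so 233.4 deg/s = 233.4 * 0.017453293 = 4.0735985 rad/s. Sum: 168.3 + 4.0735985 = 172.3736 rad/s. Result: 172.3736 rad/s ≈ 172.4 rad/s (4 s.f.).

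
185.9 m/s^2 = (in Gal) 1 Gal = 0.01 m/s^2, so 185.9 m/s^2 = 185.9 / 0.01 = 18590 Gal ≈ 1.859e+04 Gal (4 s.f.). Final answer: 1.859e+04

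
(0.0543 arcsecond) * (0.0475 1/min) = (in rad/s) 1 arcsecond = 4.8481368e-06 rad, so 0.0543 arcsecond = 0.0543 * 4.8481368e-06 = 2.6325383e-07 rad. 1 1/min = 0.016666667 Hz, so 0.0475 1/min = 0.0475 * 0.016666667 = 0.00079166667 Hz. Combine: 2.6325383e-07 rad * 0.00079166667 Hz = 2.0840928e-10 rad/s. Result: 2.0840928e-10 rad/s ≈ 2.084e-10 rad/s (4 s.f.). Final answer: 2.084e-10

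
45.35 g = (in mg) 1 g = 0.001 kg, so 45.35 g = 45.35 * 0.001 = 0.04535 kg. 1 mg = 1e-06 kg, so 0.04535 kg = 0.04535 / 1e-06 = 45350 mg ≈ 4.535e+04 mg (4 s.f.). Final answer: 4.535e+04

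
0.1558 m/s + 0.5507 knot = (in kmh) 0.1558 m/s is already in m/s. 1 knot = 0.51444444 m/s, so 0.5507 knot = 0.5507 * 0.51444444 = 0.28330456 m/s. Sum: 0.1558 + 0.28330456 = 0.43910456 m/s. 1 kmh = 0.27777778 m/s, so 0.43910456 m/s = 0.43910456 / 0.27777778 = 1.5807764 kmh ≈ 1.581 kmh (4 s.f.). Final answer: 1.581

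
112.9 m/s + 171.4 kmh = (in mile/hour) 359.1. Check: 112.9 m/s is already in m/s. 1 kmh = 0.27777778 m/s, so 171.4 kmh = 171.4 * 0.27777778 = 47.611111 m/s. Sum: 112.9 + 47.611111 = 160.51111 m/s. 1 mile/hour = 0.44704 m/s, so 160.51111 m/s = 160.51111 / 0.44704 = 359.05313 mile/hour ≈ 359.1 mile/hour (4 s.f.).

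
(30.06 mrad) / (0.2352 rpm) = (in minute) 1 mrad = 0.001 rad, so 30.06 mrad = 30.06 * 0.001 = 0.03006 rad. 1 rpm = 0.10471976 rad/s, so 0.2352 rpm = 0.2352 * 0.10471976 = 0.024630086 rad/s. Combine: 0.03006 rad / 0.024630086 rad/s = 1.2204586 s. 1 minute = 60 s, so 1.2204586 s = 1.2204586 / 60 = 0.020340976 minute ≈ 0.02034 minute (4 s.f.). Final answer: 0.02034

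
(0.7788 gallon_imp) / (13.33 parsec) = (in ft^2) 1 gallon_imp = 0.00454609 m^3, so 0.7788 gallon_imp = 0.7788 * 0.00454609 = 0.0035404949 m^3. 1 parsec = 3.0856776e+16 m, so 13.33 parsec = 13.33 * 3.0856776e+16 = 4.1132082e+17 m. Combine: 0.0035404949 m^3 / 4.1132082e+17 m = 8.6076238e-21 m^2. 1 ft^2 = 0.09290304 m^2, so 8.6076238e-21 m^2 = 8.6076238e-21 / 0.09290304 = 9.2651691e-20 ft^2 ≈ 9.265e-20 ft^2 (4 s.f.). Final answer: 9.265e-20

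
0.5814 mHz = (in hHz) 1 mHz = 0.001 Hz, so 0.5814 mHz = 0.5814 * 0.001 = 0.0005814 Hz. 1 hHz = 100 Hz, so 0.0005814 Hz = 0.0005814 / 100 = 5.814e-06 hHz. Final answer: 5.814e-06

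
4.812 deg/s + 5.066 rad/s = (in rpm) 1 deg/s = 0.017453293 rad/s, so 4.812 deg/s = 4.812 * 0.017453293 = 0.083985244 rad/s. 5.066 rad/s is already in rad/s. Sum: 0.083985244 + 5.066 = 5.1499852 rad/s. 1 rpm = 0.10471976 rad/s, so 5.1499852 rad/s = 5.1499852 / 0.10471976 = 49.178737 rpm ≈ 49.18 rpm (4 s.f.). Final answer: 49.18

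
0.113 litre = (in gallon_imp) 1 litre = 0.001 m^3, so 0.113 litre = 0.113 * 0.001 = 0.000113 m^3. 1 gallon_imp = 0.00454609 m^3, so 0.000113 m^3 = 0.000113 / 0.00454609 = 0.024856525 gallon_imp ≈ 0.02486 gallon_imp (4 s.f.). Final answer: 0.02486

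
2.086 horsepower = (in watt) 1 horsepower = 745.69987 W, so 2.086 horsepower = 2.086 * 745.69987 = 1555.5299 W. 1555.5299 W = 1555.5299 watt ≈ 1556 watt (4 s.f.). Final answer: 1556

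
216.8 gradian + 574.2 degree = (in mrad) 1.343e+04. Check: 1 gradian = 0.015707963 rad, so 216.8 gradian = 216.8 * 0.015707963 = 3.4054864 rad. 1 degree = 0.017453293 rad, so 574.2 degree = 574.2 * 0.017453293 = 10.021681 rad. Sum: 3.4054864 + 10.021681 = 13.427167 rad. 1 mrad = 0.001 rad, so 13.427167 rad = 13.427167 / 0.001 = 13427.167 mrad ≈ 1.343e+04 mrad (4 s.f.).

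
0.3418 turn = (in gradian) 1 turn = 6.2831853 rad, so 0.3418 turn = 0.3418 * 6.2831853 = 2.1475927 rad. 1 gradian = 0.015707963 rad, so 2.1475927 rad = 2.1475927 / 0.015707963 = 136.72 gradian ≈ 136.7 gradian (4 s.f.). Final answer: 136.7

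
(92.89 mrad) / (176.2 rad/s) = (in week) 1 mrad = 0.001 rad, so 92.89 mrad = 92.89 * 0.001 = 0.09289 rad. 176.2 rad/s is already in rad/s. Combine: 0.09289 rad / 176.2 rad/s = 0.00052718502 s. 1 week = 604800 s, so 0.00052718502 s = 0.00052718502 / 604800 = 8.7166835e-10 week ≈ 8.717e-10 week (4 s.f.). Final answer: 8.717e-10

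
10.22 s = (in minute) 1 minute = 60 s, so 10.22 s = 10.22 / 60 = 0.17033333 minute ≈ 0.1703 minute (4 s.f.). Final answer: 0.1703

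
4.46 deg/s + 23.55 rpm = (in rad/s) 1 deg/s = 0.017453293 rad/s, so 4.46 deg/s = 4.46 * 0.017453293 = 0.077841685 rad/s. 1 rpm = 0.10471976 rad/s, so 23.55 rpm = 23.55 * 0.10471976 = 2.4661502 rad/s. Sum: 0.077841685 + 2.4661502 = 2.5439919 rad/s. Result: 2.5439919 rad/s ≈ 2.544 rad/s (4 s.f.). Final answer: 2.544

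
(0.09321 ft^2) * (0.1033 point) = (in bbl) 1.985e-06. Check: 1 ft^2 = 0.09290304 m^2, so 0.09321 ft^2 = 0.09321 * 0.09290304 = 0.0086594924 m^2. 1 point = 0.00035277778 m, so 0.1033 point = 0.1033 * 0.00035277778 = 3.6441944e-05 m. Combine: 0.0086594924 m^2 * 3.6441944e-05 m = 3.1556874e-07 m^3. 1 bbl = 0.15898729 m^3, so 3.1556874e-07 m^3 = 3.1556874e-07 / 0.15898729 = 1.9848677e-06 bbl ≈ 1.985e-06 bbl (4 s.f.).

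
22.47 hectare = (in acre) 1 hectare = 10000 m^2, so 22.47 hectare = 22.47 * 10000 = 224700 m^2. 1 acre = 4046.8564 m^2, so 224700 m^2 = 224700 / 4046.8564 = 55.524579 acre ≈ 55.52 acre (4 s.f.). Final answer: 55.52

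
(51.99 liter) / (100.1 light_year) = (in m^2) 1 liter = 0.001 m^3, so 51.99 liter = 51.99 * 0.001 = 0.05199 m^3. 1 light_year = 9.4607305e+15 m, so 100.1 light_year = 100.1 * 9.4607305e+15 = 9.4701912e+17 m. Combine: 0.05199 m^3 / 9.4701912e+17 m = 5.4898575e-20 m^2. Result: 5.4898575e-20 m^2 ≈ 5.49e-20 m^2 (4 s.f.). Final answer: 5.49e-20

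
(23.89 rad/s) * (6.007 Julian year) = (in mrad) 23.89 rad/s is already in rad/s. 1 Julian year = 31557600 s, so 6.007 Julian year = 6.007 * 31557600 = 1.895665e+08 s. Combine: 23.89 rad/s * 1.895665e+08 s = 4.5287438e+09 rad. 1 mrad = 0.001 rad, so 4.5287438e+09 rad = 4.5287438e+09 / 0.001 = 4.5287438e+12 mrad ≈ 4.529e+12 mrad (4 s.f.). Final answer: 4.529e+12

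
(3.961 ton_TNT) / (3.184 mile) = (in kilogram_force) 3.298e+05. Check: 1 ton_TNT = 4.184e+09 J, so 3.961 ton_TNT = 3.961 * 4.184e+09 = 1.6572824e+10 J. 1 mile = 1609.344 m, so 3.184 mile = 3.184 * 1609.344 = 5124.1513 m. Combine: 1.6572824e+10 J / 5124.1513 m = 3234257.4 N. 1 kilogram_force = 9.80665 N, so 3234257.4 N = 3234257.4 / 9.80665 = 329802.47 kilogram_force ≈ 3.298e+05 kilogram_force (4 s.f.).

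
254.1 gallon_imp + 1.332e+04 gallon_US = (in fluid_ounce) 1 gallon_imp = 0.00454609 m^3, so 254.1 gallon_imp = 254.1 * 0.00454609 = 1.1551615 m^3. 1 gallon_US = 0.0037854118 m^3, so 1.332e+04 gallon_US = 1.332e+04 * 0.0037854118 = 50.421685 m^3. Sum: 1.1551615 + 50.421685 = 51.576846 m^3. 1 fluid_ounce = 2.957353e-05 m^3, so 51.576846 m^3 = 51.576846 / 2.957353e-05 = 1744020.7 fluid_ounce ≈ 1.744e+06 fluid_ounce (4 s.f.). Final answer: 1.744e+06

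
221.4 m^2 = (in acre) 0.05471. Check: 1 acre = 4046.8564 m^2, so 221.4 m^2 = 221.4 / 4046.8564 = 0.054709131 acre ≈ 0.05471 acre (4 s.f.).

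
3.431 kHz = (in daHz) 343.1. Check: 1 kHz = 1000 Hz, so 3.431 kHz = 3.431 * 1000 = 3431 Hz. 1 daHz = 10 Hz, so 3431 Hz = 3431 / 10 = 343.1 daHz.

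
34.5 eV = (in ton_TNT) 1.321e-27. Check: 1 eV = 1.6021766e-19 J, so 34.5 eV = 34.5 * 1.6021766e-19 = 5.5275094e-18 J. 1 ton_TNT = 4.184e+09 J, so 5.5275094e-18 J = 5.5275094e-18 / 4.184e+09 = 1.3211065e-27 ton_TNT ≈ 1.321e-27 ton_TNT (4 s.f.).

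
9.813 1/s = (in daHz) 0.9813. Check: 9.813 1/s = 9.813 Hz. 1 daHz = 10 Hz, so 9.813 Hz = 9.813 / 10 = 0.9813 daHz.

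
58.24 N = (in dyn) 1 dyn = 1e-05 N, so 58.24 N = 58.24 / 1e-05 = 5824000 dyn ≈ 5.824e+06 dyn (4 s.f.). Final answer: 5.824e+06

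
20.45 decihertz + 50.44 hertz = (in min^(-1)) 3149. Check: 1 decihertz = 0.1 Hz, so 20.45 decihertz = 20.45 * 0.1 = 2.045 Hz. 50.44 hertz = 50.44 Hz. Sum: 2.045 + 50.44 = 52.485 Hz. 1 min^(-1) = 0.016666667 Hz, so 52.485 Hz = 52.485 / 0.016666667 = 3149.1 min^(-1) ≈ 3149 min^(-1) (4 s.f.).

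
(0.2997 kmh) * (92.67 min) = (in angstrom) 1 kmh = 0.27777778 m/s, so 0.2997 kmh = 0.2997 * 0.27777778 = 0.08325 m/s. 1 min = 60 s, so 92.67 min = 92.67 * 60 = 5560.2 s. Combine: 0.08325 m/s * 5560.2 s = 462.88665 m. 1 angstrom = 1e-10 m, so 462.88665 m = 462.88665 / 1e-10 = 4.6288665e+12 angstrom ≈ 4.629e+12 angstrom (4 s.f.). Final answer: 4.629e+12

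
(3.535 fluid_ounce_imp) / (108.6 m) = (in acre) 2.285e-10. Check: 1 fluid_ounce_imp = 2.8413063e-05 m^3, so 3.535 fluid_ounce_imp = 3.535 * 2.8413063e-05 = 0.00010044018 m^3. 108.6 m is already in m. Combine: 0.00010044018 m^3 / 108.6 m = 9.248635e-07 m^2. 1 acre = 4046.8564 m^2, so 9.248635e-07 m^2 = 9.248635e-07 / 4046.8564 = 2.2853875e-10 acre ≈ 2.285e-10 acre (4 s.f.).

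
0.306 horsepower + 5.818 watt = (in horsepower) 0.3138. Check: 1 horsepower = 745.69987 W, so 0.306 horsepower = 0.306 * 745.69987 = 228.18416 W. 5.818 watt = 5.818 W. Sum: 228.18416 + 5.818 = 234.00216 W. 1 horsepower = 745.69987 W, so 234.00216 W = 234.00216 / 745.69987 = 0.31380207 horsepower ≈ 0.3138 horsepower (4 s.f.).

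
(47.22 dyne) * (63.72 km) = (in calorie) 7.191. Check: 1 dyne = 1e-05 N, so 47.22 dyne = 47.22 * 1e-05 = 0.0004722 N. 1 km = 1000 m, so 63.72 km = 63.72 * 1000 = 63720 m. Combine: 0.0004722 N * 63720 m = 30.088584 J. 1 calorie = 4.184 J, so 30.088584 J = 30.088584 / 4.184 = 7.1913442 calorie ≈ 7.191 calorie (4 s.f.).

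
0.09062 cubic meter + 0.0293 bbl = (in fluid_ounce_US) 0.09062 cubic meter = 0.09062 m^3. 1 bbl = 0.15898729 m^3, so 0.0293 bbl = 0.0293 * 0.15898729 = 0.0046583277 m^3. Sum: 0.09062 + 0.0046583277 = 0.095278328 m^3. 1 fluid_ounce_US = 2.957353e-05 m^3, so 0.095278328 m^3 = 0.095278328 / 2.957353e-05 = 3221.7435 fluid_ounce_US ≈ 3222 fluid_ounce_US (4 s.f.). Final answer: 3222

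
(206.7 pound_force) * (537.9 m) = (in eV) 3.087e+24. Check: 1 pound_force = 4.4482216 N, so 206.7 pound_force = 206.7 * 4.4482216 = 919.44741 N. 537.9 m is already in m. Combine: 919.44741 N * 537.9 m = 494570.76 J. 1 eV = 1.6021766e-19 J, so 494570.76 J = 494570.76 / 1.6021766e-19 = 3.0868679e+24 eV ≈ 3.087e+24 eV (4 s.f.).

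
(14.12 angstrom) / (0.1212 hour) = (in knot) 1 angstrom = 1e-10 m, so 14.12 angstrom = 14.12 * 1e-10 = 1.412e-09 m. 1 hour = 3600 s, so 0.1212 hour = 0.1212 * 3600 = 436.32 s. Combine: 1.412e-09 m / 436.32 s = 3.2361569e-12 m/s. 1 knot = 0.51444444 m/s, so 3.2361569e-12 m/s = 3.2361569e-12 / 0.51444444 = 6.2905859e-12 knot ≈ 6.291e-12 knot (4 s.f.). Final answer: 6.291e-12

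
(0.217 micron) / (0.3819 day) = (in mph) 1.471e-11. Check: 1 micron = 1e-06 m, so 0.217 micron = 0.217 * 1e-06 = 2.17e-07 m. 1 day = 86400 s, so 0.3819 day = 0.3819 * 86400 = 32996.16 s. Combine: 2.17e-07 m / 32996.16 s = 6.5765228e-12 m/s. 1 mph = 0.44704 m/s, so 6.5765228e-12 m/s = 6.5765228e-12 / 0.44704 = 1.4711263e-11 mph ≈ 1.471e-11 mph (4 s.f.).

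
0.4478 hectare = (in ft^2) 1 hectare = 10000 m^2, so 0.4478 hectare = 0.4478 * 10000 = 4478 m^2. 1 ft^2 = 0.09290304 m^2, so 4478 m^2 = 4478 / 0.09290304 = 48200.791 ft^2 ≈ 4.82e+04 ft^2 (4 s.f.). Final answer: 4.82e+04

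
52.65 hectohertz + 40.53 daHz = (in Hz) 1 hectohertz = 100 Hz, so 52.65 hectohertz = 52.65 * 100 = 5265 Hz. 1 daHz = 10 Hz, so 40.53 daHz = 40.53 * 10 = 405.3 Hz. Sum: 5265 + 405.3 = 5670.3 Hz. Result: 5670.3 Hz ≈ 5670 Hz (4 s.f.). Final answer: 5670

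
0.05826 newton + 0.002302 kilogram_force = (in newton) 0.08083. Check: 0.05826 newton = 0.05826 N. 1 kilogram_force = 9.80665 N, so 0.002302 kilogram_force = 0.002302 * 9.80665 = 0.022574908 N. Sum: 0.05826 + 0.022574908 = 0.080834908 N. 0.080834908 N = 0.080834908 newton ≈ 0.08083 newton (4 s.f.).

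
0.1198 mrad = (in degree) 0.006864. Check: 1 mrad = 0.001 rad, so 0.1198 mrad = 0.1198 * 0.001 = 0.0001198 rad. 1 degree = 0.017453293 rad, so 0.0001198 rad = 0.0001198 / 0.017453293 = 0.0068640344 degree ≈ 0.006864 degree (4 s.f.).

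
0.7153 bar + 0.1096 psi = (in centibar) 1 bar = 100000 Pa, so 0.7153 bar = 0.7153 * 100000 = 71530 Pa. 1 psi = 6894.7573 Pa, so 0.1096 psi = 0.1096 * 6894.7573 = 755.6654 Pa. Sum: 71530 + 755.6654 = 72285.665 Pa. 1 centibar = 1000 Pa, so 72285.665 Pa = 72285.665 / 1000 = 72.285665 centibar ≈ 72.29 centibar (4 s.f.). Final answer: 72.29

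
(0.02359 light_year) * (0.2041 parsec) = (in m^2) 1 light_year = 9.4607305e+15 m, so 0.02359 light_year = 0.02359 * 9.4607305e+15 = 2.2317863e+14 m. 1 parsec = 3.0856776e+16 m, so 0.2041 parsec = 0.2041 * 3.0856776e+16 = 6.2978679e+15 m. Combine: 2.2317863e+14 m * 6.2978679e+15 m = 1.4055496e+30 m^2. Result: 1.4055496e+30 m^2 ≈ 1.406e+30 m^2 (4 s.f.). Final answer: 1.406e+30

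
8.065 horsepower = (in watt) 1 horsepower = 745.69987 W, so 8.065 horsepower = 8.065 * 745.69987 = 6014.0695 W. 6014.0695 W = 6014.0695 watt ≈ 6014 watt (4 s.f.). Final answer: 6014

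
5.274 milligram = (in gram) 0.005274. Check: 1 milligram = 1e-06 kg, so 5.274 milligram = 5.274 * 1e-06 = 5.274e-06 kg. 1 gram = 0.001 kg, so 5.274e-06 kg = 5.274e-06 / 0.001 = 0.005274 gram.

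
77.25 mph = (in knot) 67.13. Check: 1 mph = 0.44704 m/s, so 77.25 mph = 77.25 * 0.44704 = 34.53384 m/s. 1 knot = 0.51444444 m/s, so 34.53384 m/s = 34.53384 / 0.51444444 = 67.128415 knot ≈ 67.13 knot (4 s.f.).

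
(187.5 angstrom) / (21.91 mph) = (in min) 3.191e-11. Check: 1 angstrom = 1e-10 m, so 187.5 angstrom = 187.5 * 1e-10 = 1.875e-08 m. 1 mph = 0.44704 m/s, so 21.91 mph = 21.91 * 0.44704 = 9.7946464 m/s. Combine: 1.875e-08 m / 9.7946464 m/s = 1.9143111e-09 s. 1 min = 60 s, so 1.9143111e-09 s = 1.9143111e-09 / 60 = 3.1905184e-11 min ≈ 3.191e-11 min (4 s.f.).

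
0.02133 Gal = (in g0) 1 Gal = 0.01 m/s^2, so 0.02133 Gal = 0.02133 * 0.01 = 0.0002133 m/s^2. 1 g0 = 9.80665 m/s^2, so 0.0002133 m/s^2 = 0.0002133 / 9.80665 = 2.1750547e-05 g0 ≈ 2.175e-05 g0 (4 s.f.). Final answer: 2.175e-05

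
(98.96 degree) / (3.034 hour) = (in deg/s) 0.00906. Check: 1 degree = 0.017453293 rad, so 98.96 degree = 98.96 * 0.017453293 = 1.7271778 rad. 1 hour = 3600 s, so 3.034 hour = 3.034 * 3600 = 10922.4 s. Combine: 1.7271778 rad / 10922.4 s = 0.00015813171 rad/s. 1 deg/s = 0.017453293 rad/s, so 0.00015813171 rad/s = 0.00015813171 / 0.017453293 = 0.0090602798 deg/s ≈ 0.00906 deg/s (4 s.f.).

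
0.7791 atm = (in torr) 592.1. Check: 1 atm = 101325 Pa, so 0.7791 atm = 0.7791 * 101325 = 78942.307 Pa. 1 torr = 133.32237 Pa, so 78942.307 Pa = 78942.307 / 133.32237 = 592.116 torr ≈ 592.1 torr (4 s.f.).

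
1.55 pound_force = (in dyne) 6.895e+05. Check: 1 pound_force = 4.4482216 N, so 1.55 pound_force = 1.55 * 4.4482216 = 6.8947435 N. 1 dyne = 1e-05 N, so 6.8947435 N = 6.8947435 / 1e-05 = 689474.35 dyne ≈ 6.895e+05 dyne (4 s.f.).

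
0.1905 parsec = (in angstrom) 1 parsec = 3.0856776e+16 m, so 0.1905 parsec = 0.1905 * 3.0856776e+16 = 5.8782158e+15 m. 1 angstrom = 1e-10 m, so 5.8782158e+15 m = 5.8782158e+15 / 1e-10 = 5.8782158e+25 angstrom ≈ 5.878e+25 angstrom (4 s.f.). Final answer: 5.878e+25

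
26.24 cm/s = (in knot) 0.5101. Check: 1 cm/s = 0.01 m/s, so 26.24 cm/s = 26.24 * 0.01 = 0.2624 m/s. 1 knot = 0.51444444 m/s, so 0.2624 m/s = 0.2624 / 0.51444444 = 0.51006479 knot ≈ 0.5101 knot (4 s.f.).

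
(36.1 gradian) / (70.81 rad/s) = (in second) 1 gradian = 0.015707963 rad, so 36.1 gradian = 36.1 * 0.015707963 = 0.56705747 rad. 70.81 rad/s is already in rad/s. Combine: 0.56705747 rad / 70.81 rad/s = 0.0080081553 s. 0.0080081553 s = 0.0080081553 second ≈ 0.008008 second (4 s.f.). Final answer: 0.008008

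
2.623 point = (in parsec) 2.999e-20. Check: 1 point = 0.00035277778 m, so 2.623 point = 2.623 * 0.00035277778 = 0.00092533611 m. 1 parsec = 3.0856776e+16 m, so 0.00092533611 m = 0.00092533611 / 3.0856776e+16 = 2.9988101e-20 parsec ≈ 2.999e-20 parsec (4 s.f.).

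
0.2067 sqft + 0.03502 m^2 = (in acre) 1 sqft = 0.09290304 m^2, so 0.2067 sqft = 0.2067 * 0.09290304 = 0.019203058 m^2. 0.03502 m^2 is already in m^2. Sum: 0.019203058 + 0.03502 = 0.054223058 m^2. 1 acre = 4046.8564 m^2, so 0.054223058 m^2 = 0.054223058 / 4046.8564 = 1.339881e-05 acre ≈ 1.34e-05 acre (4 s.f.). Final answer: 1.34e-05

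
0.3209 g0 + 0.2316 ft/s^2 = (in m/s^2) 1 g0 = 9.80665 m/s^2, so 0.3209 g0 = 0.3209 * 9.80665 = 3.146954 m/s^2. 1 ft/s^2 = 0.3048 m/s^2, so 0.2316 ft/s^2 = 0.2316 * 0.3048 = 0.07059168 m/s^2. Sum: 3.146954 + 0.07059168 = 3.2175457 m/s^2. Result: 3.2175457 m/s^2 ≈ 3.218 m/s^2 (4 s.f.). Final answer: 3.218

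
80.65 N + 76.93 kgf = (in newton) 835.1. Check: 80.65 N is already in N. 1 kgf = 9.80665 N, so 76.93 kgf = 76.93 * 9.80665 = 754.42558 N. Sum: 80.65 + 754.42558 = 835.07558 N. 835.07558 N = 835.07558 newton ≈ 835.1 newton (4 s.f.).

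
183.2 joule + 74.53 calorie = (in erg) 4.95e+09. Check: 183.2 joule = 183.2 J. 1 calorie = 4.184 J, so 74.53 calorie = 74.53 * 4.184 = 311.83352 J. Sum: 183.2 + 311.83352 = 495.03352 J. 1 erg = 1e-07 J, so 495.03352 J = 495.03352 / 1e-07 = 4.9503352e+09 erg ≈ 4.95e+09 erg (4 s.f.).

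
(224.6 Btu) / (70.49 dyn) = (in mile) 2.089e+05. Check: 1 Btu = 1055.0559 J, so 224.6 Btu = 224.6 * 1055.0559 = 236965.54 J. 1 dyn = 1e-05 N, so 70.49 dyn = 70.49 * 1e-05 = 0.0007049 N. Combine: 236965.54 J / 0.0007049 N = 3.3616902e+08 m. 1 mile = 1609.344 m, so 3.3616902e+08 m = 3.3616902e+08 / 1609.344 = 208885.75 mile ≈ 2.089e+05 mile (4 s.f.).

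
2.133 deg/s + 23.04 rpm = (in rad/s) 1 deg/s = 0.017453293 rad/s, so 2.133 deg/s = 2.133 * 0.017453293 = 0.037227873 rad/s. 1 rpm = 0.10471976 rad/s, so 23.04 rpm = 23.04 * 0.10471976 = 2.4127432 rad/s. Sum: 0.037227873 + 2.4127432 = 2.449971 rad/s. Result: 2.449971 rad/s ≈ 2.45 rad/s (4 s.f.). Final answer: 2.45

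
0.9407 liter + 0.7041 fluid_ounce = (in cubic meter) 0.0009615. Check: 1 liter = 0.001 m^3, so 0.9407 liter = 0.9407 * 0.001 = 0.0009407 m^3. 1 fluid_ounce = 2.957353e-05 m^3, so 0.7041 fluid_ounce = 0.7041 * 2.957353e-05 = 2.0822722e-05 m^3. Sum: 0.0009407 + 2.0822722e-05 = 0.00096152272 m^3. 0.00096152272 m^3 = 0.00096152272 cubic meter ≈ 0.0009615 cubic meter (4 s.f.).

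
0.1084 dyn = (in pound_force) 1 dyn = 1e-05 N, so 0.1084 dyn = 0.1084 * 1e-05 = 1.084e-06 N. 1 pound_force = 4.4482216 N, so 1.084e-06 N = 1.084e-06 / 4.4482216 = 2.4369289e-07 pound_force ≈ 2.437e-07 pound_force (4 s.f.). Final answer: 2.437e-07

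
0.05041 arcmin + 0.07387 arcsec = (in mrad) 0.01502. Check: 1 arcmin = 0.00029088821 rad, so 0.05041 arcmin = 0.05041 * 0.00029088821 = 1.4663675e-05 rad. 1 arcsec = 4.8481368e-06 rad, so 0.07387 arcsec = 0.07387 * 4.8481368e-06 = 3.5813187e-07 rad. Sum: 1.4663675e-05 + 3.5813187e-07 = 1.5021806e-05 rad. 1 mrad = 0.001 rad, so 1.5021806e-05 rad = 1.5021806e-05 / 0.001 = 0.015021806 mrad ≈ 0.01502 mrad (4 s.f.).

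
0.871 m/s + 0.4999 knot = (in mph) 0.871 m/s is already in m/s. 1 knot = 0.51444444 m/s, so 0.4999 knot = 0.4999 * 0.51444444 = 0.25717078 m/s. Sum: 0.871 + 0.25717078 = 1.1281708 m/s. 1 mph = 0.44704 m/s, so 1.1281708 m/s = 1.1281708 / 0.44704 = 2.5236462 mph ≈ 2.524 mph (4 s.f.). Final answer: 2.524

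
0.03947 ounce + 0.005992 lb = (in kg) 1 ounce = 0.028349523 kg, so 0.03947 ounce = 0.03947 * 0.028349523 = 0.0011189557 kg. 1 lb = 0.45359237 kg, so 0.005992 lb = 0.005992 * 0.45359237 = 0.0027179255 kg. Sum: 0.0011189557 + 0.0027179255 = 0.0038368812 kg. Result: 0.0038368812 kg ≈ 0.003837 kg (4 s.f.). Final answer: 0.003837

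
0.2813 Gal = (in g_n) 0.0002868. Check: 1 Gal = 0.01 m/s^2, so 0.2813 Gal = 0.2813 * 0.01 = 0.002813 m/s^2. 1 g_n = 9.80665 m/s^2, so 0.002813 m/s^2 = 0.002813 / 9.80665 = 0.00028684617 g_n ≈ 0.0002868 g_n (4 s.f.).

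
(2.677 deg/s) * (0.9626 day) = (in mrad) 1 deg/s = 0.017453293 rad/s, so 2.677 deg/s = 2.677 * 0.017453293 = 0.046722464 rad/s. 1 day = 86400 s, so 0.9626 day = 0.9626 * 86400 = 83168.64 s. Combine: 0.046722464 rad/s * 83168.64 s = 3885.8438 rad. 1 mrad = 0.001 rad, so 3885.8438 rad = 3885.8438 / 0.001 = 3885843.8 mrad ≈ 3.886e+06 mrad (4 s.f.). Final answer: 3.886e+06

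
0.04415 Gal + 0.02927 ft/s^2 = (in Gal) 0.9363. Check: 1 Gal = 0.01 m/s^2, so 0.04415 Gal = 0.04415 * 0.01 = 0.0004415 m/s^2. 1 ft/s^2 = 0.3048 m/s^2, so 0.02927 ft/s^2 = 0.02927 * 0.3048 = 0.008921496 m/s^2. Sum: 0.0004415 + 0.008921496 = 0.009362996 m/s^2. 1 Gal = 0.01 m/s^2, so 0.009362996 m/s^2 = 0.009362996 / 0.01 = 0.9362996 Gal ≈ 0.9363 Gal (4 s.f.).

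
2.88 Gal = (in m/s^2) 0.0288. Check: 1 Gal = 0.01 m/s^2, so 2.88 Gal = 2.88 * 0.01 = 0.0288 m/s^2. Result: 0.0288 m/s^2.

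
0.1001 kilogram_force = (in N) 0.9816. Check: 1 kilogram_force = 9.80665 N, so 0.1001 kilogram_force = 0.1001 * 9.80665 = 0.98164566 N. Result: 0.98164566 N ≈ 0.9816 N (4 s.f.).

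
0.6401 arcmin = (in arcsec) 38.41. Check: 1 arcmin = 0.00029088821 rad, so 0.6401 arcmin = 0.6401 * 0.00029088821 = 0.00018619754 rad. 1 arcsec = 4.8481368e-06 rad, so 0.00018619754 rad = 0.00018619754 / 4.8481368e-06 = 38.406 arcsec ≈ 38.41 arcsec (4 s.f.).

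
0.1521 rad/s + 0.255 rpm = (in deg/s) 0.1521 rad/s is already in rad/s. 1 rpm = 0.10471976 rad/s, so 0.255 rpm = 0.255 * 0.10471976 = 0.026703538 rad/s. Sum: 0.1521 + 0.026703538 = 0.17880354 rad/s. 1 deg/s = 0.017453293 rad/s, so 0.17880354 rad/s = 0.17880354 / 0.017453293 = 10.244688 deg/s ≈ 10.24 deg/s (4 s.f.). Final answer: 10.24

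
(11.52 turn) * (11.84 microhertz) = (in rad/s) 1 turn = 6.2831853 rad, so 11.52 turn = 11.52 * 6.2831853 = 72.382295 rad. 1 microhertz = 1e-06 Hz, so 11.84 microhertz = 11.84 * 1e-06 = 1.184e-05 Hz. Combine: 72.382295 rad * 1.184e-05 Hz = 0.00085700637 rad/s. Result: 0.00085700637 rad/s ≈ 0.000857 rad/s (4 s.f.). Final answer: 0.000857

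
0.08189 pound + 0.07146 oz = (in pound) 0.08636. Check: 1 pound = 0.45359237 kg, so 0.08189 pound = 0.08189 * 0.45359237 = 0.037144679 kg. 1 oz = 0.028349523 kg, so 0.07146 oz = 0.07146 * 0.028349523 = 0.0020258569 kg. Sum: 0.037144679 + 0.0020258569 = 0.039170536 kg. 1 pound = 0.45359237 kg, so 0.039170536 kg = 0.039170536 / 0.45359237 = 0.08635625 pound ≈ 0.08636 pound (4 s.f.).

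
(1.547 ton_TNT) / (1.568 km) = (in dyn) 1 ton_TNT = 4.184e+09 J, so 1.547 ton_TNT = 1.547 * 4.184e+09 = 6.472648e+09 J. 1 km = 1000 m, so 1.568 km = 1.568 * 1000 = 1568 m. Combine: 6.472648e+09 J / 1568 m = 4127964.3 N. 1 dyn = 1e-05 N, so 4127964.3 N = 4127964.3 / 1e-05 = 4.1279643e+11 dyn ≈ 4.128e+11 dyn (4 s.f.). Final answer: 4.128e+11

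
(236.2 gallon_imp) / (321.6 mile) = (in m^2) 2.075e-06. Check: 1 gallon_imp = 0.00454609 m^3, so 236.2 gallon_imp = 236.2 * 0.00454609 = 1.0737865 m^3. 1 mile = 1609.344 m, so 321.6 mile = 321.6 * 1609.344 = 517565.03 m. Combine: 1.0737865 m^3 / 517565.03 m = 2.074689e-06 m^2. Result: 2.074689e-06 m^2 ≈ 2.075e-06 m^2 (4 s.f.).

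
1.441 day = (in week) 0.2059. Check: 1 day = 86400 s, so 1.441 day = 1.441 * 86400 = 124502.4 s. 1 week = 604800 s, so 124502.4 s = 124502.4 / 604800 = 0.20585714 week ≈ 0.2059 week (4 s.f.).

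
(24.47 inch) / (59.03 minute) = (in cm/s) 0.01755. Check: 1 inch = 0.0254 m, so 24.47 inch = 24.47 * 0.0254 = 0.621538 m. 1 minute = 60 s, so 59.03 minute = 59.03 * 60 = 3541.8 s. Combine: 0.621538 m / 3541.8 s = 0.00017548648 m/s. 1 cm/s = 0.01 m/s, so 0.00017548648 m/s = 0.00017548648 / 0.01 = 0.017548648 cm/s ≈ 0.01755 cm/s (4 s.f.).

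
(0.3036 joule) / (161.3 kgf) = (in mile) 0.3036 joule = 0.3036 J. 1 kgf = 9.80665 N, so 161.3 kgf = 161.3 * 9.80665 = 1581.8126 N. Combine: 0.3036 J / 1581.8126 N = 0.00019193171 m. 1 mile = 1609.344 m, so 0.00019193171 m = 0.00019193171 / 1609.344 = 1.1926083e-07 mile ≈ 1.193e-07 mile (4 s.f.). Final answer: 1.193e-07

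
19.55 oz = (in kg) 1 oz = 0.028349523 kg, so 19.55 oz = 19.55 * 0.028349523 = 0.55423318 kg. Result: 0.55423318 kg ≈ 0.5542 kg (4 s.f.). Final answer: 0.5542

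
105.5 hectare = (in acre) 1 hectare = 10000 m^2, so 105.5 hectare = 105.5 * 10000 = 1055000 m^2. 1 acre = 4046.8564 m^2, so 1055000 m^2 = 1055000 / 4046.8564 = 260.69618 acre ≈ 260.7 acre (4 s.f.). Final answer: 260.7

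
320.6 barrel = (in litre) 1 barrel = 0.15898729 m^3, so 320.6 barrel = 320.6 * 0.15898729 = 50.971327 m^3. 1 litre = 0.001 m^3, so 50.971327 m^3 = 50.971327 / 0.001 = 50971.327 litre ≈ 5.097e+04 litre (4 s.f.). Final answer: 5.097e+04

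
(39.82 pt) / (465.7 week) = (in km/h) 1.796e-10. Check: 1 pt = 0.00035277778 m, so 39.82 pt = 39.82 * 0.00035277778 = 0.014047611 m. 1 week = 604800 s, so 465.7 week = 465.7 * 604800 = 2.8165536e+08 s. Combine: 0.014047611 m / 2.8165536e+08 s = 4.9875178e-11 m/s. 1 km/h = 0.27777778 m/s, so 4.9875178e-11 m/s = 4.9875178e-11 / 0.27777778 = 1.7955064e-10 km/h ≈ 1.796e-10 km/h (4 s.f.).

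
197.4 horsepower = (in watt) 1.472e+05. Check: 1 horsepower = 745.69987 W, so 197.4 horsepower = 197.4 * 745.69987 = 147201.15 W. 147201.15 W = 147201.15 watt ≈ 1.472e+05 watt (4 s.f.).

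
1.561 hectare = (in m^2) 1 hectare = 10000 m^2, so 1.561 hectare = 1.561 * 10000 = 15610 m^2. Result: 15610 m^2 ≈ 1.561e+04 m^2 (4 s.f.). Final answer: 1.561e+04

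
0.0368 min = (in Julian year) 1 min = 60 s, so 0.0368 min = 0.0368 * 60 = 2.208 s. 1 Julian year = 31557600 s, so 2.208 s = 2.208 / 31557600 = 6.9967298e-08 Julian year ≈ 6.997e-08 Julian year (4 s.f.). Final answer: 6.997e-08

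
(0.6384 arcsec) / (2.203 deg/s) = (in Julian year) 1 arcsec = 4.8481368e-06 rad, so 0.6384 arcsec = 0.6384 * 4.8481368e-06 = 3.0950505e-06 rad. 1 deg/s = 0.017453293 rad/s, so 2.203 deg/s = 2.203 * 0.017453293 = 0.038449603 rad/s. Combine: 3.0950505e-06 rad / 0.038449603 rad/s = 8.0496293e-05 s. 1 Julian year = 31557600 s, so 8.0496293e-05 s = 8.0496293e-05 / 31557600 = 2.5507736e-12 Julian year ≈ 2.551e-12 Julian year (4 s.f.). Final answer: 2.551e-12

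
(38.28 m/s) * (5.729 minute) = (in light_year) 38.28 m/s is already in m/s. 1 minute = 60 s, so 5.729 minute = 5.729 * 60 = 343.74 s. Combine: 38.28 m/s * 343.74 s = 13158.367 m. 1 light_year = 9.4607305e+15 m, so 13158.367 m = 13158.367 / 9.4607305e+15 = 1.3908405e-12 light_year ≈ 1.391e-12 light_year (4 s.f.). Final answer: 1.391e-12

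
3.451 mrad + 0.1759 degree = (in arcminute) 22.42. Check: 1 mrad = 0.001 rad, so 3.451 mrad = 3.451 * 0.001 = 0.003451 rad. 1 degree = 0.017453293 rad, so 0.1759 degree = 0.1759 * 0.017453293 = 0.0030700342 rad. Sum: 0.003451 + 0.0030700342 = 0.0065210342 rad. 1 arcminute = 0.00029088821 rad, so 0.0065210342 rad = 0.0065210342 / 0.00029088821 = 22.417664 arcminute ≈ 22.42 arcminute (4 s.f.).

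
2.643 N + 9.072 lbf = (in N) 2.643 N is already in N. 1 lbf = 4.4482216 N, so 9.072 lbf = 9.072 * 4.4482216 = 40.354266 N. Sum: 2.643 + 40.354266 = 42.997266 N. Result: 42.997266 N ≈ 43 N (4 s.f.). Final answer: 43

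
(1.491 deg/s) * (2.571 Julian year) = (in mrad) 2.111e+09. Check: 1 deg/s = 0.017453293 rad/s, so 1.491 deg/s = 1.491 * 0.017453293 = 0.026022859 rad/s. 1 Julian year = 31557600 s, so 2.571 Julian year = 2.571 * 31557600 = 81134590 s. Combine: 0.026022859 rad/s * 81134590 s = 2111354 rad. 1 mrad = 0.001 rad, so 2111354 rad = 2111354 / 0.001 = 2.111354e+09 mrad ≈ 2.111e+09 mrad (4 s.f.).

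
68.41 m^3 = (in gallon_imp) 1 gallon_imp = 0.00454609 m^3, so 68.41 m^3 = 68.41 / 0.00454609 = 15048.096 gallon_imp ≈ 1.505e+04 gallon_imp (4 s.f.). Final answer: 1.505e+04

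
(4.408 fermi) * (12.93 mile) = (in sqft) 9.873e-10. Check: 1 fermi = 1e-15 m, so 4.408 fermi = 4.408 * 1e-15 = 4.408e-15 m. 1 mile = 1609.344 m, so 12.93 mile = 12.93 * 1609.344 = 20808.818 m. Combine: 4.408e-15 m * 20808.818 m = 9.1725269e-11 m^2. 1 sqft = 0.09290304 m^2, so 9.1725269e-11 m^2 = 9.1725269e-11 / 0.09290304 = 9.8732258e-10 sqft ≈ 9.873e-10 sqft (4 s.f.).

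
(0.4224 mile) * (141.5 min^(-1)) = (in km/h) 5771. Check: 1 mile = 1609.344 m, so 0.4224 mile = 0.4224 * 1609.344 = 679.78691 m. 1 min^(-1) = 0.016666667 Hz, so 141.5 min^(-1) = 141.5 * 0.016666667 = 2.3583333 Hz. Combine: 679.78691 m * 2.3583333 Hz = 1603.1641 m/s. 1 km/h = 0.27777778 m/s, so 1603.1641 m/s = 1603.1641 / 0.27777778 = 5771.3908 km/h ≈ 5771 km/h (4 s.f.).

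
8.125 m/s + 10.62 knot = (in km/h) 48.92. Check: 8.125 m/s is already in m/s. 1 knot = 0.51444444 m/s, so 10.62 knot = 10.62 * 0.51444444 = 5.4634 m/s. Sum: 8.125 + 5.4634 = 13.5884 m/s. 1 km/h = 0.27777778 m/s, so 13.5884 m/s = 13.5884 / 0.27777778 = 48.91824 km/h ≈ 48.92 km/h (4 s.f.).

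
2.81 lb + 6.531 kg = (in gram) 1 lb = 0.45359237 kg, so 2.81 lb = 2.81 * 0.45359237 = 1.2745946 kg. 6.531 kg is already in kg. Sum: 1.2745946 + 6.531 = 7.8055946 kg. 1 gram = 0.001 kg, so 7.8055946 kg = 7.8055946 / 0.001 = 7805.5946 gram ≈ 7806 gram (4 s.f.). Final answer: 7806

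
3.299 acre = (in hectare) 1 acre = 4046.8564 m^2, so 3.299 acre = 3.299 * 4046.8564 = 13350.579 m^2. 1 hectare = 10000 m^2, so 13350.579 m^2 = 13350.579 / 10000 = 1.3350579 hectare ≈ 1.335 hectare (4 s.f.). Final answer: 1.335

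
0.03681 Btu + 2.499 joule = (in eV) 2.58e+20. Check: 1 Btu = 1055.0559 J, so 0.03681 Btu = 0.03681 * 1055.0559 = 38.836606 J. 2.499 joule = 2.499 J. Sum: 38.836606 + 2.499 = 41.335606 J. 1 eV = 1.6021766e-19 J, so 41.335606 J = 41.335606 / 1.6021766e-19 = 2.5799656e+20 eV ≈ 2.58e+20 eV (4 s.f.).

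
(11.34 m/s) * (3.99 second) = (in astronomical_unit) 11.34 m/s is already in m/s. 3.99 second = 3.99 s. Combine: 11.34 m/s * 3.99 s = 45.2466 m. 1 astronomical_unit = 1.4959787e+11 m, so 45.2466 m = 45.2466 / 1.4959787e+11 = 3.0245484e-10 astronomical_unit ≈ 3.025e-10 astronomical_unit (4 s.f.). Final answer: 3.025e-10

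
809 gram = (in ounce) 28.54. Check: 1 gram = 0.001 kg, so 809 gram = 809 * 0.001 = 0.809 kg. 1 ounce = 0.028349523 kg, so 0.809 kg = 0.809 / 0.028349523 = 28.536635 ounce ≈ 28.54 ounce (4 s.f.).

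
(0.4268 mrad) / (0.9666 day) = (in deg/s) 2.928e-07. Check: 1 mrad = 0.001 rad, so 0.4268 mrad = 0.4268 * 0.001 = 0.0004268 rad. 1 day = 86400 s, so 0.9666 day = 0.9666 * 86400 = 83514.24 s. Combine: 0.0004268 rad / 83514.24 s = 5.1105057e-09 rad/s. 1 deg/s = 0.017453293 rad/s, so 5.1105057e-09 rad/s = 5.1105057e-09 / 0.017453293 = 2.9281041e-07 deg/s ≈ 2.928e-07 deg/s (4 s.f.).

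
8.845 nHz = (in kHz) 1 nHz = 1e-09 Hz, so 8.845 nHz = 8.845 * 1e-09 = 8.845e-09 Hz. 1 kHz = 1000 Hz, so 8.845e-09 Hz = 8.845e-09 / 1000 = 8.845e-12 kHz. Final answer: 8.845e-12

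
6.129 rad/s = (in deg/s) 351.2. Check: 1 deg/s = 0.017453293 rad/s, so 6.129 rad/s = 6.129 / 0.017453293 = 351.16583 deg/s ≈ 351.2 deg/s (4 s.f.).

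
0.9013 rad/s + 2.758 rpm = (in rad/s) 1.19. Check: 0.9013 rad/s is already in rad/s. 1 rpm = 0.10471976 rad/s, so 2.758 rpm = 2.758 * 0.10471976 = 0.28881708 rad/s. Sum: 0.9013 + 0.28881708 = 1.1901171 rad/s. Result: 1.1901171 rad/s ≈ 1.19 rad/s (4 s.f.).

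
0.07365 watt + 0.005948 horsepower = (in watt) 0.07365 watt = 0.07365 W. 1 horsepower = 745.69987 W, so 0.005948 horsepower = 0.005948 * 745.69987 = 4.4354228 W. Sum: 0.07365 + 4.4354228 = 4.5090728 W. 4.5090728 W = 4.5090728 watt ≈ 4.509 watt (4 s.f.). Final answer: 4.509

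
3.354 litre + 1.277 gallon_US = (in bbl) 1 litre = 0.001 m^3, so 3.354 litre = 3.354 * 0.001 = 0.003354 m^3. 1 gallon_US = 0.0037854118 m^3, so 1.277 gallon_US = 1.277 * 0.0037854118 = 0.0048339708 m^3. Sum: 0.003354 + 0.0048339708 = 0.0081879708 m^3. 1 bbl = 0.15898729 m^3, so 0.0081879708 m^3 = 0.0081879708 / 0.15898729 = 0.051500787 bbl ≈ 0.0515 bbl (4 s.f.). Final answer: 0.0515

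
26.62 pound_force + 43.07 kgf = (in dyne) 5.408e+07. Check: 1 pound_force = 4.4482216 N, so 26.62 pound_force = 26.62 * 4.4482216 = 118.41166 N. 1 kgf = 9.80665 N, so 43.07 kgf = 43.07 * 9.80665 = 422.37242 N. Sum: 118.41166 + 422.37242 = 540.78407 N. 1 dyne = 1e-05 N, so 540.78407 N = 540.78407 / 1e-05 = 54078407 dyne ≈ 5.408e+07 dyne (4 s.f.).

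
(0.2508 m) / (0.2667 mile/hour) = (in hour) 0.0005843. Check: 0.2508 m is already in m. 1 mile/hour = 0.44704 m/s, so 0.2667 mile/hour = 0.2667 * 0.44704 = 0.11922557 m/s. Combine: 0.2508 m / 0.11922557 m/s = 2.1035756 s. 1 hour = 3600 s, so 2.1035756 s = 2.1035756 / 3600 = 0.00058432657 hour ≈ 0.0005843 hour (4 s.f.).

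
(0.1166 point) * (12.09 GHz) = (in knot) 1 point = 0.00035277778 m, so 0.1166 point = 0.1166 * 0.00035277778 = 4.1133889e-05 m. 1 GHz = 1e+09 Hz, so 12.09 GHz = 12.09 * 1e+09 = 1.209e+10 Hz. Combine: 4.1133889e-05 m * 1.209e+10 Hz = 497308.72 m/s. 1 knot = 0.51444444 m/s, so 497308.72 m/s = 497308.72 / 0.51444444 = 966690.81 knot ≈ 9.667e+05 knot (4 s.f.). Final answer: 9.667e+05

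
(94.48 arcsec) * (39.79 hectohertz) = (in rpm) 1 arcsec = 4.8481368e-06 rad, so 94.48 arcsec = 94.48 * 4.8481368e-06 = 0.00045805197 rad. 1 hectohertz = 100 Hz, so 39.79 hectohertz = 39.79 * 100 = 3979 Hz. Combine: 0.00045805197 rad * 3979 Hz = 1.8225888 rad/s. 1 rpm = 0.10471976 rad/s, so 1.8225888 rad/s = 1.8225888 / 0.10471976 = 17.404441 rpm ≈ 17.4 rpm (4 s.f.). Final answer: 17.4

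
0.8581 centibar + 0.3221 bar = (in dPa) 3.307e+05. Check: 1 centibar = 1000 Pa, so 0.8581 centibar = 0.8581 * 1000 = 858.1 Pa. 1 bar = 100000 Pa, so 0.3221 bar = 0.3221 * 100000 = 32210 Pa. Sum: 858.1 + 32210 = 33068.1 Pa. 1 dPa = 0.1 Pa, so 33068.1 Pa = 33068.1 / 0.1 = 330681 dPa ≈ 3.307e+05 dPa (4 s.f.).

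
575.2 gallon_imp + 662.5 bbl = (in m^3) 107.9. Check: 1 gallon_imp = 0.00454609 m^3, so 575.2 gallon_imp = 575.2 * 0.00454609 = 2.614911 m^3. 1 bbl = 0.15898729 m^3, so 662.5 bbl = 662.5 * 0.15898729 = 105.32908 m^3. Sum: 2.614911 + 105.32908 = 107.94399 m^3. Result: 107.94399 m^3 ≈ 107.9 m^3 (4 s.f.).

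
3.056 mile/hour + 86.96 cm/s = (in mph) 1 mile/hour = 0.44704 m/s, so 3.056 mile/hour = 3.056 * 0.44704 = 1.3661542 m/s. 1 cm/s = 0.01 m/s, so 86.96 cm/s = 86.96 * 0.01 = 0.8696 m/s. Sum: 1.3661542 + 0.8696 = 2.2357542 m/s. 1 mph = 0.44704 m/s, so 2.2357542 m/s = 2.2357542 / 0.44704 = 5.0012398 mph ≈ 5.001 mph (4 s.f.). Final answer: 5.001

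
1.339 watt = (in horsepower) 0.001796. Check: 1.339 watt = 1.339 W. 1 horsepower = 745.69987 W, so 1.339 W = 1.339 / 745.69987 = 0.0017956286 horsepower ≈ 0.001796 horsepower (4 s.f.).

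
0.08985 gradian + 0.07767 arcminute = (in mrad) 1.434. Check: 1 gradian = 0.015707963 rad, so 0.08985 gradian = 0.08985 * 0.015707963 = 0.0014113605 rad. 1 arcminute = 0.00029088821 rad, so 0.07767 arcminute = 0.07767 * 0.00029088821 = 2.2593287e-05 rad. Sum: 0.0014113605 + 2.2593287e-05 = 0.0014339538 rad. 1 mrad = 0.001 rad, so 0.0014339538 rad = 0.0014339538 / 0.001 = 1.4339538 mrad ≈ 1.434 mrad (4 s.f.).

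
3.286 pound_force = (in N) 14.62. Check: 1 pound_force = 4.4482216 N, so 3.286 pound_force = 3.286 * 4.4482216 = 14.616856 N. Result: 14.616856 N ≈ 14.62 N (4 s.f.).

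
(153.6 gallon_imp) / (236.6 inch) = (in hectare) 1.162e-05. Check: 1 gallon_imp = 0.00454609 m^3, so 153.6 gallon_imp = 153.6 * 0.00454609 = 0.69827942 m^3. 1 inch = 0.0254 m, so 236.6 inch = 236.6 * 0.0254 = 6.00964 m. Combine: 0.69827942 m^3 / 6.00964 m = 0.11619322 m^2. 1 hectare = 10000 m^2, so 0.11619322 m^2 = 0.11619322 / 10000 = 1.1619322e-05 hectare ≈ 1.162e-05 hectare (4 s.f.).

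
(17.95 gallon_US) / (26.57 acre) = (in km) 6.319e-10. Check: 1 gallon_US = 0.0037854118 m^3, so 17.95 gallon_US = 17.95 * 0.0037854118 = 0.067948142 m^3. 1 acre = 4046.8564 m^2, so 26.57 acre = 26.57 * 4046.8564 = 107524.98 m^2. Combine: 0.067948142 m^3 / 107524.98 m^2 = 6.3192892e-07 m. 1 km = 1000 m, so 6.3192892e-07 m = 6.3192892e-07 / 1000 = 6.3192892e-10 km ≈ 6.319e-10 km (4 s.f.).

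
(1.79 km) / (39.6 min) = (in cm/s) 75.34. Check: 1 km = 1000 m, so 1.79 km = 1.79 * 1000 = 1790 m. 1 min = 60 s, so 39.6 min = 39.6 * 60 = 2376 s. Combine: 1790 m / 2376 s = 0.753367 m/s. 1 cm/s = 0.01 m/s, so 0.753367 m/s = 0.753367 / 0.01 = 75.3367 cm/s ≈ 75.34 cm/s (4 s.f.).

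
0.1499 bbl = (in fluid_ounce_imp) 838.8. Check: 1 bbl = 0.15898729 m^3, so 0.1499 bbl = 0.1499 * 0.15898729 = 0.023832196 m^3. 1 fluid_ounce_imp = 2.8413063e-05 m^3, so 0.023832196 m^3 = 0.023832196 / 2.8413063e-05 = 838.77602 fluid_ounce_imp ≈ 838.8 fluid_ounce_imp (4 s.f.).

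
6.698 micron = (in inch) 1 micron = 1e-06 m, so 6.698 micron = 6.698 * 1e-06 = 6.698e-06 m. 1 inch = 0.0254 m, so 6.698e-06 m = 6.698e-06 / 0.0254 = 0.00026370079 inch ≈ 0.0002637 inch (4 s.f.). Final answer: 0.0002637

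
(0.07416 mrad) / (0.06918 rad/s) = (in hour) 2.978e-07. Check: 1 mrad = 0.001 rad, so 0.07416 mrad = 0.07416 * 0.001 = 7.416e-05 rad. 0.06918 rad/s is already in rad/s. Combine: 7.416e-05 rad / 0.06918 rad/s = 0.0010719861 s. 1 hour = 3600 s, so 0.0010719861 s = 0.0010719861 / 3600 = 2.9777392e-07 hour ≈ 2.978e-07 hour (4 s.f.).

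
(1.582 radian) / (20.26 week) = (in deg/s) 1.582 radian = 1.582 rad. 1 week = 604800 s, so 20.26 week = 20.26 * 604800 = 12253248 s. Combine: 1.582 rad / 12253248 s = 1.2910862e-07 rad/s. 1 deg/s = 0.017453293 rad/s, so 1.2910862e-07 rad/s = 1.2910862e-07 / 0.017453293 = 7.3973793e-06 deg/s ≈ 7.397e-06 deg/s (4 s.f.). Final answer: 7.397e-06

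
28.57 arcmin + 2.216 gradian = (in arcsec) 1 arcmin = 0.00029088821 rad, so 28.57 arcmin = 28.57 * 0.00029088821 = 0.0083106761 rad. 1 gradian = 0.015707963 rad, so 2.216 gradian = 2.216 * 0.015707963 = 0.034808847 rad. Sum: 0.0083106761 + 0.034808847 = 0.043119523 rad. 1 arcsec = 4.8481368e-06 rad, so 0.043119523 rad = 0.043119523 / 4.8481368e-06 = 8894.04 arcsec ≈ 8894 arcsec (4 s.f.). Final answer: 8894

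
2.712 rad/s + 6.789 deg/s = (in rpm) 27.03. Check: 2.712 rad/s is already in rad/s. 1 deg/s = 0.017453293 rad/s, so 6.789 deg/s = 6.789 * 0.017453293 = 0.1184904 rad/s. Sum: 2.712 + 0.1184904 = 2.8304904 rad/s. 1 rpm = 0.10471976 rad/s, so 2.8304904 rad/s = 2.8304904 / 0.10471976 = 27.029192 rpm ≈ 27.03 rpm (4 s.f.).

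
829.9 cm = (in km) 1 cm = 0.01 m, so 829.9 cm = 829.9 * 0.01 = 8.299 m. 1 km = 1000 m, so 8.299 m = 8.299 / 1000 = 0.008299 km. Final answer: 0.008299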